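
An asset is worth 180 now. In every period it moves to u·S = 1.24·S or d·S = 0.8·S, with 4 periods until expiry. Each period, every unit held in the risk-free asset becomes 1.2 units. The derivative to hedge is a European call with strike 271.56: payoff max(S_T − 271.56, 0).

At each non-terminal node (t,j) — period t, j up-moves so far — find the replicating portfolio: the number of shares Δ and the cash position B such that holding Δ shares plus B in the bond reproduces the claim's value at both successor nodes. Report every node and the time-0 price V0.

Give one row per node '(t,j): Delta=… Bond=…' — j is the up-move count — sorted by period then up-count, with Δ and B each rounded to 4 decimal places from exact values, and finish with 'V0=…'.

The replicating-portfolio and risk-neutral prices coincide; use p* = (1.2−0.8)/(1.24−0.8) = 0.9091 for the latter.
At expiry t=4: V(4,0)=0.0000, V(4,1)=0.0000, V(4,2)=0.0000, V(4,3)=2.9939, V(4,4)=153.9985
Node (3,0) S=92.1600: V=(p*·0.0000+(1−p*)·0.0000)/1.2=0.0000; Δ=(0.0000−0.0000)/(114.2784−73.7280)=0.0000; B=V−Δ·S=0.0000
Node (3,1) S=142.8480: V=(p*·0.0000+(1−p*)·0.0000)/1.2=0.0000; Δ=(0.0000−0.0000)/(177.1315−114.2784)=0.0000; B=V−Δ·S=0.0000
Node (3,2) S=221.4144: V=(p*·2.9939+(1−p*)·0.0000)/1.2=2.2681; Δ=(2.9939−0.0000)/(274.5539−177.1315)=0.0307; B=V−Δ·S=-4.5361
Node (3,3) S=343.1923: V=(p*·153.9985+(1−p*)·2.9939)/1.2=116.8923; Δ=(153.9985−2.9939)/(425.5585−274.5539)=1.0000; B=V−Δ·S=-226.3000
Node (2,0) S=115.2000: V=(p*·0.0000+(1−p*)·0.0000)/1.2=0.0000; Δ=(0.0000−0.0000)/(142.8480−92.1600)=0.0000; B=V−Δ·S=0.0000
Node (2,1) S=178.5600: V=(p*·2.2681+(1−p*)·0.0000)/1.2=1.7182; Δ=(2.2681−0.0000)/(221.4144−142.8480)=0.0289; B=V−Δ·S=-3.4365
Node (2,2) S=276.7680: V=(p*·116.8923+(1−p*)·2.2681)/1.2=88.7266; Δ=(116.8923−2.2681)/(343.1923−221.4144)=0.9413; B=V−Δ·S=-171.7830
Node (1,0) S=144.0000: V=(p*·1.7182+(1−p*)·0.0000)/1.2=1.3017; Δ=(1.7182−0.0000)/(178.5600−115.2000)=0.0271; B=V−Δ·S=-2.6034
Node (1,1) S=223.2000: V=(p*·88.7266+(1−p*)·1.7182)/1.2=67.3473; Δ=(88.7266−1.7182)/(276.7680−178.5600)=0.8860; B=V−Δ·S=-130.3990
Node (0,0) S=180.0000: V=(p*·67.3473+(1−p*)·1.3017)/1.2=51.1193; Δ=(67.3473−1.3017)/(223.2000−144.0000)=0.8339; B=V−Δ·S=-98.9844
Self-financing check: at every node Δ·S+B equals the discounted successor values.

(0,0): Delta=0.8339 Bond=-98.9844
(1,0): Delta=0.0271 Bond=-2.6034
(1,1): Delta=0.8860 Bond=-130.3990
(2,0): Delta=0.0000 Bond=0.0000
(2,1): Delta=0.0289 Bond=-3.4365
(2,2): Delta=0.9413 Bond=-171.7830
(3,0): Delta=0.0000 Bond=0.0000
(3,1): Delta=0.0000 Bond=0.0000
(3,2): Delta=0.0307 Bond=-4.5361
(3,3): Delta=1.0000 Bond=-226.3000
V0=51.1193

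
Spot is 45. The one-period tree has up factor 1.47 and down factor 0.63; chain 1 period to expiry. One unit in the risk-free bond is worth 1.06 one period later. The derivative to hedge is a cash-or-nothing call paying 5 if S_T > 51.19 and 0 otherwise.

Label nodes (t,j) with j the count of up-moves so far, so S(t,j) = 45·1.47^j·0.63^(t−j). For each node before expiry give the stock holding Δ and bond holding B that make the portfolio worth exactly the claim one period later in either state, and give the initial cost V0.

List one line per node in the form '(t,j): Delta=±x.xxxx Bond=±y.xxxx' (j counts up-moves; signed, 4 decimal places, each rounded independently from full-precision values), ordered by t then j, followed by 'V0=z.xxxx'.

(0,0): Delta=0.1323 Bond=-3.5377
V0=2.4146

No-arbitrage ⇒ martingale measure with p* = (R−d)/(u−d) = 0.5119.
Terminal values V(1,·): V(1,0)=0.0000, V(1,1)=5.0000
Node (0,0) S=45.0000: V=(p*·5.0000+(1−p*)·0.0000)/1.06=2.4146; Δ=(5.0000−0.0000)/(66.1500−28.3500)=0.1323; B=V−Δ·S=-3.5377
Root portfolio cost Δ·45+B reproduces V0=2.4146.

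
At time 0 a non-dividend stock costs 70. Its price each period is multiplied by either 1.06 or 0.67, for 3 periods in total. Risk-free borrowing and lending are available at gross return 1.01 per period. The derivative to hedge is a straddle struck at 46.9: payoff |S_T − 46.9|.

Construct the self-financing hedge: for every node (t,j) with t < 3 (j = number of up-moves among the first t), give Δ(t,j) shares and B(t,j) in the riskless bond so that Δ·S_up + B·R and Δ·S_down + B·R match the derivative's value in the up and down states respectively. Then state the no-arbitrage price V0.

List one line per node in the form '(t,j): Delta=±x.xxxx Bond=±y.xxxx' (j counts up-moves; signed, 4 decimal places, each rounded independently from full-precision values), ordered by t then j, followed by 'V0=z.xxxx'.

Since d<R<u, set p* = (R−d)/(u−d) = 0.8718; price each node as the discounted p*-expectation of its children.
Terminal payoffs: V(3,0)=25.8466, V(3,1)=13.5916, V(3,2)=5.7968, V(3,3)=36.4711
Node (2,0) S=31.4230: V=(p*·13.5916+(1−p*)·25.8466)/1.01=15.0126; Δ=(13.5916−25.8466)/(33.3084−21.0534)=-1.0000; B=V−Δ·S=46.4356
Node (2,1) S=49.7140: V=(p*·5.7968+(1−p*)·13.5916)/1.01=6.7289; Δ=(5.7968−13.5916)/(52.6968−33.3084)=-0.4020; B=V−Δ·S=26.7155
Node (2,2) S=78.6520: V=(p*·36.4711+(1−p*)·5.7968)/1.01=32.2164; Δ=(36.4711−5.7968)/(83.3711−52.6968)=1.0000; B=V−Δ·S=-46.4356
Node (1,0) S=46.9000: V=(p*·6.7289+(1−p*)·15.0126)/1.01=7.7138; Δ=(6.7289−15.0126)/(49.7140−31.4230)=-0.4529; B=V−Δ·S=28.9542
Node (1,1) S=74.2000: V=(p*·32.2164+(1−p*)·6.7289)/1.01=28.6621; Δ=(32.2164−6.7289)/(78.6520−49.7140)=0.8808; B=V−Δ·S=-36.6904
Node (0,0) S=70.0000: V=(p*·28.6621+(1−p*)·7.7138)/1.01=25.7192; Δ=(28.6621−7.7138)/(74.2000−46.9000)=0.7673; B=V−Δ·S=-27.9945
Each (Δ,B) replicates both successor values, so the strategy is self-financing and V0 is arbitrage-free.

(0,0): Delta=0.7673 Bond=-27.9945
(1,0): Delta=-0.4529 Bond=28.9542
(1,1): Delta=0.8808 Bond=-36.6904
(2,0): Delta=-1.0000 Bond=46.4356
(2,1): Delta=-0.4020 Bond=26.7155
(2,2): Delta=1.0000 Bond=-46.4356
V0=25.7192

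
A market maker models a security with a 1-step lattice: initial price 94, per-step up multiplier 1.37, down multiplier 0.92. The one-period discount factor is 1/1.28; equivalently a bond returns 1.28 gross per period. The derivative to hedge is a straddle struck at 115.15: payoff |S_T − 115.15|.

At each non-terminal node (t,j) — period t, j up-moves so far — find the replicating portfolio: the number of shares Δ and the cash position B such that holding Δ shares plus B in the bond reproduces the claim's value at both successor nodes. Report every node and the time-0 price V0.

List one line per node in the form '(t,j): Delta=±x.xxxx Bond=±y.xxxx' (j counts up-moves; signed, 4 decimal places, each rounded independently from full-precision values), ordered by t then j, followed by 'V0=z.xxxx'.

(0,0): Delta=-0.3556 Bond=46.4207
V0=12.9984

Since d<R<u, set p* = (R−d)/(u−d) = 0.8000; price each node as the discounted p*-expectation of its children.
Terminal values V(1,·): V(1,0)=28.6700, V(1,1)=13.6300
  t=0,j=0: stock 94.0000 → up 128.7800 (V=13.6300), down 86.4800 (V=28.6700). Price 12.9984; hedge Δ=-0.3556, bond B=46.4207.
Each (Δ,B) replicates both successor values, so the strategy is self-financing and V0 is arbitrage-free.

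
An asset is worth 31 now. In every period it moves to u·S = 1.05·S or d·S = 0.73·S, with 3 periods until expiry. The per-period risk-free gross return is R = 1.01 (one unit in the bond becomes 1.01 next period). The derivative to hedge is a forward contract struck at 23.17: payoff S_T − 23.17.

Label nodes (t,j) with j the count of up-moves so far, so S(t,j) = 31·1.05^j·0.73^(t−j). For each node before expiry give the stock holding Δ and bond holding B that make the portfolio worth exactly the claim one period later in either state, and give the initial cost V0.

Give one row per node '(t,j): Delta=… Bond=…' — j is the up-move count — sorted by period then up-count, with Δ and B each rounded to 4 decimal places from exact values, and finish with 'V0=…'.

Since d<R<u, set p* = (R−d)/(u−d) = 0.8750; price each node as the discounted p*-expectation of its children.
At expiry t=3: V(3,0)=-11.1105, V(3,1)=-5.8241, V(3,2)=1.7796, V(3,3)=12.7164
(2,0): S=16.5199. Δ = (V_up−V_dn)/(S_up−S_dn) = (-5.8241−-11.1105)/(17.3459−12.0595) = 1.0000. V = [p*·-5.8241 + (1−p*)·-11.1105]/1.01 = -6.4207. B = V − Δ·S = -22.9406.
(2,1): S=23.7615. Δ = (V_up−V_dn)/(S_up−S_dn) = (1.7796−-5.8241)/(24.9496−17.3459) = 1.0000. V = [p*·1.7796 + (1−p*)·-5.8241]/1.01 = 0.8209. B = V − Δ·S = -22.9406.
(2,2): S=34.1775. Δ = (V_up−V_dn)/(S_up−S_dn) = (12.7164−1.7796)/(35.8864−24.9496) = 1.0000. V = [p*·12.7164 + (1−p*)·1.7796]/1.01 = 11.2369. B = V − Δ·S = -22.9406.
(1,0): S=22.6300. Δ = (V_up−V_dn)/(S_up−S_dn) = (0.8209−-6.4207)/(23.7615−16.5199) = 1.0000. V = [p*·0.8209 + (1−p*)·-6.4207]/1.01 = -0.0835. B = V − Δ·S = -22.7135.
(1,1): S=32.5500. Δ = (V_up−V_dn)/(S_up−S_dn) = (11.2369−0.8209)/(34.1775−23.7615) = 1.0000. V = [p*·11.2369 + (1−p*)·0.8209]/1.01 = 9.8365. B = V − Δ·S = -22.7135.
(0,0): S=31.0000. Δ = (V_up−V_dn)/(S_up−S_dn) = (9.8365−-0.0835)/(32.5500−22.6300) = 1.0000. V = [p*·9.8365 + (1−p*)·-0.0835]/1.01 = 8.5114. B = V − Δ·S = -22.4886.
Each (Δ,B) replicates both successor values, so the strategy is self-financing and V0 is arbitrage-free.

(0,0): Delta=1.0000 Bond=-22.4886
(1,0): Delta=1.0000 Bond=-22.7135
(1,1): Delta=1.0000 Bond=-22.7135
(2,0): Delta=1.0000 Bond=-22.9406
(2,1): Delta=1.0000 Bond=-22.9406
(2,2): Delta=1.0000 Bond=-22.9406
V0=8.5114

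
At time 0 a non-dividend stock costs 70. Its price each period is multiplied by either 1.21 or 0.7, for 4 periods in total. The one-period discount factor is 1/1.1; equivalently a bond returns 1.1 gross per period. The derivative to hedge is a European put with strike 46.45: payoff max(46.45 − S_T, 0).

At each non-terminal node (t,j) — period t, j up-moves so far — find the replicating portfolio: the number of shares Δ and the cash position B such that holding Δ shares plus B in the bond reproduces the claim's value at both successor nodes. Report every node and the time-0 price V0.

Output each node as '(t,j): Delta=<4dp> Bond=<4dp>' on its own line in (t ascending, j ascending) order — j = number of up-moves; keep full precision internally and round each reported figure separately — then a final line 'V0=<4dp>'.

(0,0): Delta=-0.0427 Bond=3.4043
(1,0): Delta=-0.2135 Bond=12.1159
(1,1): Delta=-0.0155 Bond=1.4427
(2,0): Delta=-0.8464 Bond=35.0356
(2,1): Delta=-0.1128 Bond=7.3578
(2,2): Delta=0.0000 Bond=0.0000
(3,0): Delta=-1.0000 Bond=42.2273
(3,1): Delta=-0.8220 Bond=37.5249
(3,2): Delta=0.0000 Bond=0.0000
(3,3): Delta=0.0000 Bond=0.0000
V0=0.4179

The replicating-portfolio and risk-neutral prices coincide; use p* = (1.1−0.7)/(1.21−0.7) = 0.7843 for the latter.
Terminal payoffs: V(4,0)=29.6430, V(4,1)=17.3979, V(4,2)=0.0000, V(4,3)=0.0000, V(4,4)=0.0000
(3,0): S=24.0100. Δ = (V_up−V_dn)/(S_up−S_dn) = (17.3979−29.6430)/(29.0521−16.8070) = -1.0000. V = [p*·17.3979 + (1−p*)·29.6430]/1.1 = 18.2173. B = V − Δ·S = 42.2273.
(3,1): S=41.5030. Δ = (V_up−V_dn)/(S_up−S_dn) = (0.0000−17.3979)/(50.2186−29.0521) = -0.8220. V = [p*·0.0000 + (1−p*)·17.3979]/1.1 = 3.4114. B = V − Δ·S = 37.5249.
(3,2): S=71.7409. Δ = (V_up−V_dn)/(S_up−S_dn) = (0.0000−0.0000)/(86.8065−50.2186) = 0.0000. V = [p*·0.0000 + (1−p*)·0.0000]/1.1 = 0.0000. B = V − Δ·S = 0.0000.
(3,3): S=124.0093. Δ = (V_up−V_dn)/(S_up−S_dn) = (0.0000−0.0000)/(150.0512−86.8065) = 0.0000. V = [p*·0.0000 + (1−p*)·0.0000]/1.1 = 0.0000. B = V − Δ·S = 0.0000.
(2,0): S=34.3000. Δ = (V_up−V_dn)/(S_up−S_dn) = (3.4114−18.2173)/(41.5030−24.0100) = -0.8464. V = [p*·3.4114 + (1−p*)·18.2173]/1.1 = 6.0044. B = V − Δ·S = 35.0356.
(2,1): S=59.2900. Δ = (V_up−V_dn)/(S_up−S_dn) = (0.0000−3.4114)/(71.7409−41.5030) = -0.1128. V = [p*·0.0000 + (1−p*)·3.4114]/1.1 = 0.6689. B = V − Δ·S = 7.3578.
(2,2): S=102.4870. Δ = (V_up−V_dn)/(S_up−S_dn) = (0.0000−0.0000)/(124.0093−71.7409) = 0.0000. V = [p*·0.0000 + (1−p*)·0.0000]/1.1 = 0.0000. B = V − Δ·S = 0.0000.
(1,0): S=49.0000. Δ = (V_up−V_dn)/(S_up−S_dn) = (0.6689−6.0044)/(59.2900−34.3000) = -0.2135. V = [p*·0.6689 + (1−p*)·6.0044]/1.1 = 1.6543. B = V − Δ·S = 12.1159.
(1,1): S=84.7000. Δ = (V_up−V_dn)/(S_up−S_dn) = (0.0000−0.6689)/(102.4870−59.2900) = -0.0155. V = [p*·0.0000 + (1−p*)·0.6689]/1.1 = 0.1312. B = V − Δ·S = 1.4427.
(0,0): S=70.0000. Δ = (V_up−V_dn)/(S_up−S_dn) = (0.1312−1.6543)/(84.7000−49.0000) = -0.0427. V = [p*·0.1312 + (1−p*)·1.6543]/1.1 = 0.4179. B = V − Δ·S = 3.4043.
Root portfolio cost Δ·70+B reproduces V0=0.4179.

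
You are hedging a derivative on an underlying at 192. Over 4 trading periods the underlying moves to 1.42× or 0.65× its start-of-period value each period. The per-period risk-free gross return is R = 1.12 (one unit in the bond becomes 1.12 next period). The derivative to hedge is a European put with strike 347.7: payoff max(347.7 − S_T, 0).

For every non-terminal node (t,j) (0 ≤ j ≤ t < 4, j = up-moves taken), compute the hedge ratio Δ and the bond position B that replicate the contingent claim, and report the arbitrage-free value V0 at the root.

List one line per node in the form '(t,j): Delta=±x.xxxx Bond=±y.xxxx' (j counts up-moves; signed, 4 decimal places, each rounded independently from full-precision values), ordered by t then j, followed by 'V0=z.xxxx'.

(0,0): Delta=-0.5163 Bond=168.4658
(1,0): Delta=-0.9702 Bond=245.3283
(1,1): Delta=-0.3837 Bond=152.5243
(2,0): Delta=-1.0000 Bond=277.1843
(2,1): Delta=-0.9615 Bond=273.2252
(2,2): Delta=-0.2149 Bond=105.4668
(3,0): Delta=-1.0000 Bond=310.4464
(3,1): Delta=-1.0000 Bond=310.4464
(3,2): Delta=-0.9503 Bond=303.1819
(3,3): Delta=0.0000 Bond=0.0000
V0=69.3342

Since d<R<u, set p* = (R−d)/(u−d) = 0.6104; price each node as the discounted p*-expectation of its children.
At expiry t=4: V(4,0)=313.4268, V(4,1)=272.8262, V(4,2)=184.1296, V(4,3)=0.0000, V(4,4)=0.0000
(3,0): S=52.7280. Δ = (V_up−V_dn)/(S_up−S_dn) = (272.8262−313.4268)/(74.8738−34.2732) = -1.0000. V = [p*·272.8262 + (1−p*)·313.4268]/1.12 = 257.7184. B = V − Δ·S = 310.4464.
(3,1): S=115.1904. Δ = (V_up−V_dn)/(S_up−S_dn) = (184.1296−272.8262)/(163.5704−74.8738) = -1.0000. V = [p*·184.1296 + (1−p*)·272.8262]/1.12 = 195.2560. B = V − Δ·S = 310.4464.
(3,2): S=251.6467. Δ = (V_up−V_dn)/(S_up−S_dn) = (0.0000−184.1296)/(357.3383−163.5704) = -0.9503. V = [p*·0.0000 + (1−p*)·184.1296]/1.12 = 64.0525. B = V − Δ·S = 303.1819.
(3,3): S=549.7513. Δ = (V_up−V_dn)/(S_up−S_dn) = (0.0000−0.0000)/(780.6468−357.3383) = 0.0000. V = [p*·0.0000 + (1−p*)·0.0000]/1.12 = 0.0000. B = V − Δ·S = 0.0000.
(2,0): S=81.1200. Δ = (V_up−V_dn)/(S_up−S_dn) = (195.2560−257.7184)/(115.1904−52.7280) = -1.0000. V = [p*·195.2560 + (1−p*)·257.7184]/1.12 = 196.0643. B = V − Δ·S = 277.1843.
(2,1): S=177.2160. Δ = (V_up−V_dn)/(S_up−S_dn) = (64.0525−195.2560)/(251.6467−115.1904) = -0.9615. V = [p*·64.0525 + (1−p*)·195.2560]/1.12 = 102.8310. B = V − Δ·S = 273.2252.
(2,2): S=387.1488. Δ = (V_up−V_dn)/(S_up−S_dn) = (0.0000−64.0525)/(549.7513−251.6467) = -0.2149. V = [p*·0.0000 + (1−p*)·64.0525]/1.12 = 22.2817. B = V − Δ·S = 105.4668.
(1,0): S=124.8000. Δ = (V_up−V_dn)/(S_up−S_dn) = (102.8310−196.0643)/(177.2160−81.1200) = -0.9702. V = [p*·102.8310 + (1−p*)·196.0643]/1.12 = 124.2462. B = V − Δ·S = 245.3283.
(1,1): S=272.6400. Δ = (V_up−V_dn)/(S_up−S_dn) = (22.2817−102.8310)/(387.1488−177.2160) = -0.3837. V = [p*·22.2817 + (1−p*)·102.8310]/1.12 = 47.9148. B = V − Δ·S = 152.5243.
(0,0): S=192.0000. Δ = (V_up−V_dn)/(S_up−S_dn) = (47.9148−124.2462)/(272.6400−124.8000) = -0.5163. V = [p*·47.9148 + (1−p*)·124.2462]/1.12 = 69.3342. B = V − Δ·S = 168.4658.
The time-0 hedge costs 69.3342, which is the no-arbitrage price.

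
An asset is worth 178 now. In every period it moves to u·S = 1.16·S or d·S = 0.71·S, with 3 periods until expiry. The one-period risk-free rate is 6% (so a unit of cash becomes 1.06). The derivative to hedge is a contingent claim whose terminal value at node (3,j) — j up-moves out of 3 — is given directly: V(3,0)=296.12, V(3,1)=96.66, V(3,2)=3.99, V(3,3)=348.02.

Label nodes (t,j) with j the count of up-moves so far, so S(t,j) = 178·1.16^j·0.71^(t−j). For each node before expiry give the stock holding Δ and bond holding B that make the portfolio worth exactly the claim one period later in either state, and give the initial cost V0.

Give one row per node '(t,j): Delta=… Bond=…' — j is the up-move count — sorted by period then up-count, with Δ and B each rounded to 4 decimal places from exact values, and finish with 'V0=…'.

(0,0): Delta=1.8470 Bond=-177.8552
(1,0): Delta=-1.9309 Bond=288.9280
(1,1): Delta=2.5077 Bond=-324.9421
(2,0): Delta=-4.9398 Bond=576.2486
(2,1): Delta=-1.4047 Bond=229.1252
(2,2): Delta=3.1919 Bond=-508.3140
V0=150.9153

The replicating-portfolio and risk-neutral prices coincide; use p* = (1.06−0.71)/(1.16−0.71) = 0.7778 for the latter.
Payoff layer (t=3): V(3,0)=296.1200, V(3,1)=96.6600, V(3,2)=3.9900, V(3,3)=348.0200
  t=2,j=0: stock 89.7298 → up 104.0866 (V=96.6600), down 63.7082 (V=296.1200). Price 133.0042; hedge Δ=-4.9398, bond B=576.2486.
  t=2,j=1: stock 146.6008 → up 170.0569 (V=3.9900), down 104.0866 (V=96.6600). Price 23.1918; hedge Δ=-1.4047, bond B=229.1252.
  t=2,j=2: stock 239.5168 → up 277.8395 (V=348.0200), down 170.0569 (V=3.9900). Price 256.1971; hedge Δ=3.1919, bond B=-508.3140.
  t=1,j=0: stock 126.3800 → up 146.6008 (V=23.1918), down 89.7298 (V=133.0042). Price 44.9005; hedge Δ=-1.9309, bond B=288.9280.
  t=1,j=1: stock 206.4800 → up 239.5168 (V=256.1971), down 146.6008 (V=23.1918). Price 192.8473; hedge Δ=2.5077, bond B=-324.9421.
  t=0,j=0: stock 178.0000 → up 206.4800 (V=192.8473), down 126.3800 (V=44.9005). Price 150.9153; hedge Δ=1.8470, bond B=-177.8552.
The time-0 hedge costs 150.9153, which is the no-arbitrage price.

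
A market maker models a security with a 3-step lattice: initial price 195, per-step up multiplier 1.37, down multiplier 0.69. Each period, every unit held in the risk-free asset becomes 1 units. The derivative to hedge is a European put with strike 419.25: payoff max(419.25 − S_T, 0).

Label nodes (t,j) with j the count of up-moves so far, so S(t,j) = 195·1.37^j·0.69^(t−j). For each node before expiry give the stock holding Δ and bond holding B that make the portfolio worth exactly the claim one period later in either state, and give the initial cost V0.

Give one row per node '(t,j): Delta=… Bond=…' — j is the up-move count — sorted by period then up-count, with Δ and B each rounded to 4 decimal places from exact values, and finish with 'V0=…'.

(0,0): Delta=-0.8712 Bond=401.9229
(1,0): Delta=-1.0000 Bond=419.2500
(1,1): Delta=-0.7938 Bond=381.2421
(2,0): Delta=-1.0000 Bond=419.2500
(2,1): Delta=-1.0000 Bond=419.2500
(2,2): Delta=-0.6699 Bond=335.8779
V0=232.0346

Since d<R<u, set p* = (R−d)/(u−d) = 0.4559; price each node as the discounted p*-expectation of its children.
Payoff layer (t=3): V(3,0)=355.1907, V(3,1)=292.0599, V(3,2)=166.7131, V(3,3)=0.0000
Node (2,0) S=92.8395: V=(p*·292.0599+(1−p*)·355.1907)/1=326.4105; Δ=(292.0599−355.1907)/(127.1901−64.0593)=-1.0000; B=V−Δ·S=419.2500
Node (2,1) S=184.3335: V=(p*·166.7131+(1−p*)·292.0599)/1=234.9165; Δ=(166.7131−292.0599)/(252.5369−127.1901)=-1.0000; B=V−Δ·S=419.2500
Node (2,2) S=365.9955: V=(p*·0.0000+(1−p*)·166.7131)/1=90.7115; Δ=(0.0000−166.7131)/(501.4138−252.5369)=-0.6699; B=V−Δ·S=335.8779
Node (1,0) S=134.5500: V=(p*·234.9165+(1−p*)·326.4105)/1=284.7000; Δ=(234.9165−326.4105)/(184.3335−92.8395)=-1.0000; B=V−Δ·S=419.2500
Node (1,1) S=267.1500: V=(p*·90.7115+(1−p*)·234.9165)/1=169.1760; Δ=(90.7115−234.9165)/(365.9955−184.3335)=-0.7938; B=V−Δ·S=381.2421
Node (0,0) S=195.0000: V=(p*·169.1760+(1−p*)·284.7000)/1=232.0346; Δ=(169.1760−284.7000)/(267.1500−134.5500)=-0.8712; B=V−Δ·S=401.9229
Check: Δ(0,0)·S0 + B(0,0) = 232.0346 = V0.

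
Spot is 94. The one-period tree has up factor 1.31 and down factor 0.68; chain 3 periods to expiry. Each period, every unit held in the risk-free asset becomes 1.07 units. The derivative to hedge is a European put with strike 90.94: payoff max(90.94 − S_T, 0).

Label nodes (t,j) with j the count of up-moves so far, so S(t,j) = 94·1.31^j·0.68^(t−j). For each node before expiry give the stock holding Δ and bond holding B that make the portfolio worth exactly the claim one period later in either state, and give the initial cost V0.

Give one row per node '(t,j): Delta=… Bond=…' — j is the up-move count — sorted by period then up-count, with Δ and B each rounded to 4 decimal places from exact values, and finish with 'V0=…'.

(0,0): Delta=-0.2951 Bond=37.9929
(1,0): Delta=-0.7306 Bond=68.4860
(1,1): Delta=-0.1560 Bond=23.5241
(2,0): Delta=-1.0000 Bond=84.9907
(2,1): Delta=-0.6445 Bond=66.0734
(2,2): Delta=0.0000 Bond=0.0000
V0=10.2504

Since d<R<u, set p* = (R−d)/(u−d) = 0.6190; price each node as the discounted p*-expectation of its children.
Terminal values V(3,·): V(3,0)=61.3834, V(3,1)=34.0001, V(3,2)=0.0000, V(3,3)=0.0000
Node (2,0) S=43.4656: V=(p*·34.0001+(1−p*)·61.3834)/1.07=41.5251; Δ=(34.0001−61.3834)/(56.9399−29.5566)=-1.0000; B=V−Δ·S=84.9907
Node (2,1) S=83.7352: V=(p*·0.0000+(1−p*)·34.0001)/1.07=12.1051; Δ=(0.0000−34.0001)/(109.6931−56.9399)=-0.6445; B=V−Δ·S=66.0734
Node (2,2) S=161.3134: V=(p*·0.0000+(1−p*)·0.0000)/1.07=0.0000; Δ=(0.0000−0.0000)/(211.3206−109.6931)=0.0000; B=V−Δ·S=0.0000
Node (1,0) S=63.9200: V=(p*·12.1051+(1−p*)·41.5251)/1.07=21.7875; Δ=(12.1051−41.5251)/(83.7352−43.4656)=-0.7306; B=V−Δ·S=68.4860
Node (1,1) S=123.1400: V=(p*·0.0000+(1−p*)·12.1051)/1.07=4.3098; Δ=(0.0000−12.1051)/(161.3134−83.7352)=-0.1560; B=V−Δ·S=23.5241
Node (0,0) S=94.0000: V=(p*·4.3098+(1−p*)·21.7875)/1.07=10.2504; Δ=(4.3098−21.7875)/(123.1400−63.9200)=-0.2951; B=V−Δ·S=37.9929
Each (Δ,B) replicates both successor values, so the strategy is self-financing and V0 is arbitrage-free.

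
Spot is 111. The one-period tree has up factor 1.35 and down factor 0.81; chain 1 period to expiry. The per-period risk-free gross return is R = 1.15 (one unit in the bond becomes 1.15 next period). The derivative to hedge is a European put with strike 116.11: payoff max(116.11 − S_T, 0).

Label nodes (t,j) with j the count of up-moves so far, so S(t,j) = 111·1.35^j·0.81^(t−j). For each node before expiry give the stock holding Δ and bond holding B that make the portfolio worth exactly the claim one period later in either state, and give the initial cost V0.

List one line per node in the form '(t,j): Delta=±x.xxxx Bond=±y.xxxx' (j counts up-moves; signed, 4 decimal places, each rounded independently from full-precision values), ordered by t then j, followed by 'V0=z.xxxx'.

(0,0): Delta=-0.4371 Bond=56.9565
V0=8.4380

Under the risk-neutral measure, an up-move has probability p* = (R−d)/(u−d) = 0.6296 and values discount at R = 1.15.
Payoff layer (t=1): V(1,0)=26.2000, V(1,1)=0.0000
Node (0,0) S=111.0000: V=(p*·0.0000+(1−p*)·26.2000)/1.15=8.4380; Δ=(0.0000−26.2000)/(149.8500−89.9100)=-0.4371; B=V−Δ·S=56.9565
Root portfolio cost Δ·111+B reproduces V0=8.4380.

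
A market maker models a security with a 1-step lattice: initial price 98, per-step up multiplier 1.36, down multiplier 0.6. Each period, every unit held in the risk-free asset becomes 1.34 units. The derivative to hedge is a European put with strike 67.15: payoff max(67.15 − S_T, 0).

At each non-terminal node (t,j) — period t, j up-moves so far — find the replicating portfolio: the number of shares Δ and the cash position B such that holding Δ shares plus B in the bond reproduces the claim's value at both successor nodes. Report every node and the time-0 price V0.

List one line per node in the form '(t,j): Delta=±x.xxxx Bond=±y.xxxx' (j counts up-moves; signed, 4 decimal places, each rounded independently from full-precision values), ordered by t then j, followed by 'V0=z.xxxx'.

Under the risk-neutral measure, an up-move has probability p* = (R−d)/(u−d) = 0.9737 and values discount at R = 1.34.
Terminal payoffs: V(1,0)=8.3500, V(1,1)=0.0000
(0,0): S=98.0000. Δ = (V_up−V_dn)/(S_up−S_dn) = (0.0000−8.3500)/(133.2800−58.8000) = -0.1121. V = [p*·0.0000 + (1−p*)·8.3500]/1.34 = 0.1640. B = V − Δ·S = 11.1508.
The time-0 hedge costs 0.1640, which is the no-arbitrage price.

(0,0): Delta=-0.1121 Bond=11.1508
V0=0.1640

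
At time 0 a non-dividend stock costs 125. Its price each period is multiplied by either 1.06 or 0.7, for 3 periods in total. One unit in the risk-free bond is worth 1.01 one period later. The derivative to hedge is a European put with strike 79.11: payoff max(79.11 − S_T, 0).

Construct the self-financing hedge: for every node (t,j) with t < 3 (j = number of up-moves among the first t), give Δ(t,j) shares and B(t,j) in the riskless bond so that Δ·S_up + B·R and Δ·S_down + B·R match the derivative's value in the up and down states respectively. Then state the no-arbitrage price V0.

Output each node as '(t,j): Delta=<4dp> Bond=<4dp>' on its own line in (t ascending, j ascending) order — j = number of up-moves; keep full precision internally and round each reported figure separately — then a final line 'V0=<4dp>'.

Risk-neutral probability p* = (R−d)/(u−d) = (1.01−0.7)/(1.06−0.7) = 0.8611.
At expiry t=3: V(3,0)=36.2350, V(3,1)=14.1850, V(3,2)=0.0000, V(3,3)=0.0000
(2,0): S=61.2500. Δ = (V_up−V_dn)/(S_up−S_dn) = (14.1850−36.2350)/(64.9250−42.8750) = -1.0000. V = [p*·14.1850 + (1−p*)·36.2350]/1.01 = 17.0767. B = V − Δ·S = 78.3267.
(2,1): S=92.7500. Δ = (V_up−V_dn)/(S_up−S_dn) = (0.0000−14.1850)/(98.3150−64.9250) = -0.4248. V = [p*·0.0000 + (1−p*)·14.1850]/1.01 = 1.9506. B = V − Δ·S = 41.3534.
(2,2): S=140.4500. Δ = (V_up−V_dn)/(S_up−S_dn) = (0.0000−0.0000)/(148.8770−98.3150) = 0.0000. V = [p*·0.0000 + (1−p*)·0.0000]/1.01 = 0.0000. B = V − Δ·S = 0.0000.
(1,0): S=87.5000. Δ = (V_up−V_dn)/(S_up−S_dn) = (1.9506−17.0767)/(92.7500−61.2500) = -0.4802. V = [p*·1.9506 + (1−p*)·17.0767]/1.01 = 4.0114. B = V − Δ·S = 46.0283.
(1,1): S=132.5000. Δ = (V_up−V_dn)/(S_up−S_dn) = (0.0000−1.9506)/(140.4500−92.7500) = -0.0409. V = [p*·0.0000 + (1−p*)·1.9506]/1.01 = 0.2682. B = V − Δ·S = 5.6867.
(0,0): S=125.0000. Δ = (V_up−V_dn)/(S_up−S_dn) = (0.2682−4.0114)/(132.5000−87.5000) = -0.0832. V = [p*·0.2682 + (1−p*)·4.0114]/1.01 = 0.7803. B = V − Δ·S = 11.1779.
The time-0 hedge costs 0.7803, which is the no-arbitrage price.

(0,0): Delta=-0.0832 Bond=11.1779
(1,0): Delta=-0.4802 Bond=46.0283
(1,1): Delta=-0.0409 Bond=5.6867
(2,0): Delta=-1.0000 Bond=78.3267
(2,1): Delta=-0.4248 Bond=41.3534
(2,2): Delta=0.0000 Bond=0.0000
V0=0.7803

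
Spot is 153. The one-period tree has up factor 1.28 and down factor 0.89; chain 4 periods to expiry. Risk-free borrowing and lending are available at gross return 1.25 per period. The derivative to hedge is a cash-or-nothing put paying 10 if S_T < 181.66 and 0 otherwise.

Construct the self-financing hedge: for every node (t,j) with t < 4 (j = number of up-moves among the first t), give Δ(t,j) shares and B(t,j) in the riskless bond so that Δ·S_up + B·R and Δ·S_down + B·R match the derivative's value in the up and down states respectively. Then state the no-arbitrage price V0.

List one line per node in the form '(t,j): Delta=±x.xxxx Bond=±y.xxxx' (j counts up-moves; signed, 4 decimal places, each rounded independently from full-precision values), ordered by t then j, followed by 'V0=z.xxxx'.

(0,0): Delta=-0.0014 Bond=0.2221
(1,0): Delta=-0.0171 Bond=2.4167
(1,1): Delta=-0.0005 Bond=0.0994
(2,0): Delta=-0.1562 Bond=19.8817
(2,1): Delta=-0.0091 Bond=1.6158
(2,2): Delta=0.0000 Bond=0.0000
(3,0): Delta=0.0000 Bond=8.0000
(3,1): Delta=-0.1653 Bond=26.2564
(3,2): Delta=0.0000 Bond=0.0000
(3,3): Delta=0.0000 Bond=0.0000
V0=0.0070

Risk-neutral probability p* = (R−d)/(u−d) = (1.25−0.89)/(1.28−0.89) = 0.9231.
At expiry t=4: V(4,0)=10.0000, V(4,1)=10.0000, V(4,2)=0.0000, V(4,3)=0.0000, V(4,4)=0.0000
Node (3,0) S=107.8603: V=(p*·10.0000+(1−p*)·10.0000)/1.25=8.0000; Δ=(10.0000−10.0000)/(138.0611−95.9956)=0.0000; B=V−Δ·S=8.0000
Node (3,1) S=155.1249: V=(p*·0.0000+(1−p*)·10.0000)/1.25=0.6154; Δ=(0.0000−10.0000)/(198.5598−138.0611)=-0.1653; B=V−Δ·S=26.2564
Node (3,2) S=223.1009: V=(p*·0.0000+(1−p*)·0.0000)/1.25=0.0000; Δ=(0.0000−0.0000)/(285.5692−198.5598)=0.0000; B=V−Δ·S=0.0000
Node (3,3) S=320.8643: V=(p*·0.0000+(1−p*)·0.0000)/1.25=0.0000; Δ=(0.0000−0.0000)/(410.7062−285.5692)=0.0000; B=V−Δ·S=0.0000
Node (2,0) S=121.1913: V=(p*·0.6154+(1−p*)·8.0000)/1.25=0.9467; Δ=(0.6154−8.0000)/(155.1249−107.8603)=-0.1562; B=V−Δ·S=19.8817
Node (2,1) S=174.2976: V=(p*·0.0000+(1−p*)·0.6154)/1.25=0.0379; Δ=(0.0000−0.6154)/(223.1009−155.1249)=-0.0091; B=V−Δ·S=1.6158
Node (2,2) S=250.6752: V=(p*·0.0000+(1−p*)·0.0000)/1.25=0.0000; Δ=(0.0000−0.0000)/(320.8643−223.1009)=0.0000; B=V−Δ·S=0.0000
Node (1,0) S=136.1700: V=(p*·0.0379+(1−p*)·0.9467)/1.25=0.0862; Δ=(0.0379−0.9467)/(174.2976−121.1913)=-0.0171; B=V−Δ·S=2.4167
Node (1,1) S=195.8400: V=(p*·0.0000+(1−p*)·0.0379)/1.25=0.0023; Δ=(0.0000−0.0379)/(250.6752−174.2976)=-0.0005; B=V−Δ·S=0.0994
Node (0,0) S=153.0000: V=(p*·0.0023+(1−p*)·0.0862)/1.25=0.0070; Δ=(0.0023−0.0862)/(195.8400−136.1700)=-0.0014; B=V−Δ·S=0.2221
The time-0 hedge costs 0.0070, which is the no-arbitrage price.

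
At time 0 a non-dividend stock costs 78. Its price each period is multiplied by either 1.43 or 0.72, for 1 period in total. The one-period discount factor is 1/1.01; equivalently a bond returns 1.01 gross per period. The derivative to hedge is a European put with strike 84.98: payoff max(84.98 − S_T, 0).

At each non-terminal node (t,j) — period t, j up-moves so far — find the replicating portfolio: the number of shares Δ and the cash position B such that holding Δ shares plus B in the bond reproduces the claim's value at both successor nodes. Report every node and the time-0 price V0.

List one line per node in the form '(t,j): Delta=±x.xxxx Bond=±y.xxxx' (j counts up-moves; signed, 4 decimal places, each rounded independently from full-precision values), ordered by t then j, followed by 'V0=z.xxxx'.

(0,0): Delta=-0.5204 Bond=57.4712
V0=16.8797

Risk-neutral probability p* = (R−d)/(u−d) = (1.01−0.72)/(1.43−0.72) = 0.4085.
Terminal values V(1,·): V(1,0)=28.8200, V(1,1)=0.0000
Node (0,0) S=78.0000: V=(p*·0.0000+(1−p*)·28.8200)/1.01=16.8797; Δ=(0.0000−28.8200)/(111.5400−56.1600)=-0.5204; B=V−Δ·S=57.4712
Check: Δ(0,0)·S0 + B(0,0) = 16.8797 = V0.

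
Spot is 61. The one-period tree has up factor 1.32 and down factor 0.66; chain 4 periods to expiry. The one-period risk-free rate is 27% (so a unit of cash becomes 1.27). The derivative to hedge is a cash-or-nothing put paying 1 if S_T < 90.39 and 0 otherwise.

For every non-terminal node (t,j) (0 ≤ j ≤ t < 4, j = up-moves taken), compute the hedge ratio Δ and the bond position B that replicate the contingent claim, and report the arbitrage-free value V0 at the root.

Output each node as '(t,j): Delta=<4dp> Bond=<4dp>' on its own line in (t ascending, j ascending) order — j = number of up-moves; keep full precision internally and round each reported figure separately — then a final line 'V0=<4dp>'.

(0,0): Delta=-0.0024 Bond=0.1555
(1,0): Delta=-0.0199 Bond=0.9052
(1,1): Delta=-0.0016 Bond=0.1395
(2,0): Delta=0.0000 Bond=0.6200
(2,1): Delta=-0.0207 Bond=1.1930
(2,2): Delta=-0.0009 Bond=0.0939
(3,0): Delta=0.0000 Bond=0.7874
(3,1): Delta=0.0000 Bond=0.7874
(3,2): Delta=-0.0216 Bond=1.5748
(3,3): Delta=0.0000 Bond=0.0000
V0=0.0119

Risk-neutral probability p* = (R−d)/(u−d) = (1.27−0.66)/(1.32−0.66) = 0.9242.
Terminal values V(4,·): V(4,0)=1.0000, V(4,1)=1.0000, V(4,2)=1.0000, V(4,3)=0.0000, V(4,4)=0.0000
  t=3,j=0: stock 17.5373 → up 23.1492 (V=1.0000), down 11.5746 (V=1.0000). Price 0.7874; hedge Δ=0.0000, bond B=0.7874.
  t=3,j=1: stock 35.0745 → up 46.2984 (V=1.0000), down 23.1492 (V=1.0000). Price 0.7874; hedge Δ=0.0000, bond B=0.7874.
  t=3,j=2: stock 70.1490 → up 92.5967 (V=0.0000), down 46.2984 (V=1.0000). Price 0.0597; hedge Δ=-0.0216, bond B=1.5748.
  t=3,j=3: stock 140.2980 → up 185.1934 (V=0.0000), down 92.5967 (V=0.0000). Price 0.0000; hedge Δ=0.0000, bond B=0.0000.
  t=2,j=0: stock 26.5716 → up 35.0745 (V=0.7874), down 17.5373 (V=0.7874). Price 0.6200; hedge Δ=0.0000, bond B=0.6200.
  t=2,j=1: stock 53.1432 → up 70.1490 (V=0.0597), down 35.0745 (V=0.7874). Price 0.0904; hedge Δ=-0.0207, bond B=1.1930.
  t=2,j=2: stock 106.2864 → up 140.2980 (V=0.0000), down 70.1490 (V=0.0597). Price 0.0036; hedge Δ=-0.0009, bond B=0.0939.
  t=1,j=0: stock 40.2600 → up 53.1432 (V=0.0904), down 26.5716 (V=0.6200). Price 0.1028; hedge Δ=-0.0199, bond B=0.9052.
  t=1,j=1: stock 80.5200 → up 106.2864 (V=0.0036), down 53.1432 (V=0.0904). Price 0.0080; hedge Δ=-0.0016, bond B=0.1395.
  t=0,j=0: stock 61.0000 → up 80.5200 (V=0.0080), down 40.2600 (V=0.1028). Price 0.0119; hedge Δ=-0.0024, bond B=0.1555.
The time-0 hedge costs 0.0119, which is the no-arbitrage price.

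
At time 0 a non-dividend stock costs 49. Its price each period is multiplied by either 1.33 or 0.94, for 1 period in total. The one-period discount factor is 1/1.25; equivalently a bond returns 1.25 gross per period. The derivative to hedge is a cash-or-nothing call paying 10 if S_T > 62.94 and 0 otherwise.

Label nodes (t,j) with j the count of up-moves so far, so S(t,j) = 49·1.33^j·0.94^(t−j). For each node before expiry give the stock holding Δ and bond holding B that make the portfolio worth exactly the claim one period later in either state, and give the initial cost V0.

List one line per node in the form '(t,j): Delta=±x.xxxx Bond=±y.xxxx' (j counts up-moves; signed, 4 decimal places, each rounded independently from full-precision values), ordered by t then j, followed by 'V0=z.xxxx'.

Risk-neutral probability p* = (R−d)/(u−d) = (1.25−0.94)/(1.33−0.94) = 0.7949.
Payoff layer (t=1): V(1,0)=0.0000, V(1,1)=10.0000
Node (0,0) S=49.0000: V=(p*·10.0000+(1−p*)·0.0000)/1.25=6.3590; Δ=(10.0000−0.0000)/(65.1700−46.0600)=0.5233; B=V−Δ·S=-19.2821
Check: Δ(0,0)·S0 + B(0,0) = 6.3590 = V0.

(0,0): Delta=0.5233 Bond=-19.2821
V0=6.3590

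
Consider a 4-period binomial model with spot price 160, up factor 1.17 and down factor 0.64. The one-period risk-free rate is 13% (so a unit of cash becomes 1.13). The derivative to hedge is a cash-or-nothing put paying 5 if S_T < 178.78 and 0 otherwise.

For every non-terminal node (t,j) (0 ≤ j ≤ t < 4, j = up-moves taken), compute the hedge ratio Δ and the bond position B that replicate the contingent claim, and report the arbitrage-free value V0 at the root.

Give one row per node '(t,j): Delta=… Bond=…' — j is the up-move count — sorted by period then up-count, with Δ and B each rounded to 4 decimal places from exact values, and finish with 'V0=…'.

(0,0): Delta=-0.0323 Bond=5.9929
(1,0): Delta=0.0000 Bond=3.4653
(1,1): Delta=-0.0337 Bond=7.0419
(2,0): Delta=0.0000 Bond=3.9157
(2,1): Delta=0.0000 Bond=3.9157
(2,2): Delta=-0.0352 Bond=8.2873
(3,0): Delta=0.0000 Bond=4.4248
(3,1): Delta=0.0000 Bond=4.4248
(3,2): Delta=0.0000 Bond=4.4248
(3,3): Delta=-0.0368 Bond=9.7679
V0=0.8261

The replicating-portfolio and risk-neutral prices coincide; use p* = (1.13−0.64)/(1.17−0.64) = 0.9245 for the latter.
Terminal payoffs: V(4,0)=5.0000, V(4,1)=5.0000, V(4,2)=5.0000, V(4,3)=5.0000, V(4,4)=0.0000
(3,0): S=41.9430. Δ = (V_up−V_dn)/(S_up−S_dn) = (5.0000−5.0000)/(49.0734−26.8435) = 0.0000. V = [p*·5.0000 + (1−p*)·5.0000]/1.13 = 4.4248. B = V − Δ·S = 4.4248.
(3,1): S=76.6771. Δ = (V_up−V_dn)/(S_up−S_dn) = (5.0000−5.0000)/(89.7122−49.0734) = 0.0000. V = [p*·5.0000 + (1−p*)·5.0000]/1.13 = 4.4248. B = V − Δ·S = 4.4248.
(3,2): S=140.1754. Δ = (V_up−V_dn)/(S_up−S_dn) = (5.0000−5.0000)/(164.0052−89.7122) = 0.0000. V = [p*·5.0000 + (1−p*)·5.0000]/1.13 = 4.4248. B = V − Δ·S = 4.4248.
(3,3): S=256.2581. Δ = (V_up−V_dn)/(S_up−S_dn) = (0.0000−5.0000)/(299.8220−164.0052) = -0.0368. V = [p*·0.0000 + (1−p*)·5.0000]/1.13 = 0.3339. B = V − Δ·S = 9.7679.
(2,0): S=65.5360. Δ = (V_up−V_dn)/(S_up−S_dn) = (4.4248−4.4248)/(76.6771−41.9430) = 0.0000. V = [p*·4.4248 + (1−p*)·4.4248]/1.13 = 3.9157. B = V − Δ·S = 3.9157.
(2,1): S=119.8080. Δ = (V_up−V_dn)/(S_up−S_dn) = (4.4248−4.4248)/(140.1754−76.6771) = 0.0000. V = [p*·4.4248 + (1−p*)·4.4248]/1.13 = 3.9157. B = V − Δ·S = 3.9157.
(2,2): S=219.0240. Δ = (V_up−V_dn)/(S_up−S_dn) = (0.3339−4.4248)/(256.2581−140.1754) = -0.0352. V = [p*·0.3339 + (1−p*)·4.4248]/1.13 = 0.5688. B = V − Δ·S = 8.2873.
(1,0): S=102.4000. Δ = (V_up−V_dn)/(S_up−S_dn) = (3.9157−3.9157)/(119.8080−65.5360) = 0.0000. V = [p*·3.9157 + (1−p*)·3.9157]/1.13 = 3.4653. B = V − Δ·S = 3.4653.
(1,1): S=187.2000. Δ = (V_up−V_dn)/(S_up−S_dn) = (0.5688−3.9157)/(219.0240−119.8080) = -0.0337. V = [p*·0.5688 + (1−p*)·3.9157]/1.13 = 0.7269. B = V − Δ·S = 7.0419.
(0,0): S=160.0000. Δ = (V_up−V_dn)/(S_up−S_dn) = (0.7269−3.4653)/(187.2000−102.4000) = -0.0323. V = [p*·0.7269 + (1−p*)·3.4653]/1.13 = 0.8261. B = V − Δ·S = 5.9929.
Each (Δ,B) replicates both successor values, so the strategy is self-financing and V0 is arbitrage-free.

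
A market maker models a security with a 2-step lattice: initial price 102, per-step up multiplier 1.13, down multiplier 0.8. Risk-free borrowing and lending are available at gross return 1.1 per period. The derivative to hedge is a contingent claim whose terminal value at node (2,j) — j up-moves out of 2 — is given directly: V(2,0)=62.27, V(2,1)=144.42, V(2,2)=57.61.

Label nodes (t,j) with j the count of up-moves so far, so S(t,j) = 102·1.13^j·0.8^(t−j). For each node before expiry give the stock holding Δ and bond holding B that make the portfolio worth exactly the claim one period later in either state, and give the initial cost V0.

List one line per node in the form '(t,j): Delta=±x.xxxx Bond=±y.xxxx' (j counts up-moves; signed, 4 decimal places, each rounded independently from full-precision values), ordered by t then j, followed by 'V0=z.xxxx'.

(0,0): Delta=-1.9297 Bond=256.3338
(1,0): Delta=3.0507 Bond=-124.4377
(1,1): Delta=-2.2823 Bond=322.6077
V0=59.5019

Under the risk-neutral measure, an up-move has probability p* = (R−d)/(u−d) = 0.9091 and values discount at R = 1.1.
Payoff layer (t=2): V(2,0)=62.2700, V(2,1)=144.4200, V(2,2)=57.6100
Node (1,0) S=81.6000: V=(p*·144.4200+(1−p*)·62.2700)/1.1=124.5017; Δ=(144.4200−62.2700)/(92.2080−65.2800)=3.0507; B=V−Δ·S=-124.4377
Node (1,1) S=115.2600: V=(p*·57.6100+(1−p*)·144.4200)/1.1=59.5471; Δ=(57.6100−144.4200)/(130.2438−92.2080)=-2.2823; B=V−Δ·S=322.6077
Node (0,0) S=102.0000: V=(p*·59.5471+(1−p*)·124.5017)/1.1=59.5019; Δ=(59.5471−124.5017)/(115.2600−81.6000)=-1.9297; B=V−Δ·S=256.3338
Check: Δ(0,0)·S0 + B(0,0) = 59.5019 = V0.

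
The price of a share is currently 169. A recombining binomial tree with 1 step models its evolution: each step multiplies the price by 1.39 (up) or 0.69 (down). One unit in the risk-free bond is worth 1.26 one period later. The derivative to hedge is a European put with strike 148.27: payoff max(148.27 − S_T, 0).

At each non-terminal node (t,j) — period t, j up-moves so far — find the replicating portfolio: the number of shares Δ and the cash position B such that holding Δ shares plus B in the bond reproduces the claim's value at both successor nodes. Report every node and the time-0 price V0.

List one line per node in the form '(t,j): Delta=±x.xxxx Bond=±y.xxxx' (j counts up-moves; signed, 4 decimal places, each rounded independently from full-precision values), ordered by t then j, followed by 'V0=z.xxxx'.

No-arbitrage ⇒ martingale measure with p* = (R−d)/(u−d) = 0.8143.
Terminal values V(1,·): V(1,0)=31.6600, V(1,1)=0.0000
Node (0,0) S=169.0000: V=(p*·0.0000+(1−p*)·31.6600)/1.26=4.6664; Δ=(0.0000−31.6600)/(234.9100−116.6100)=-0.2676; B=V−Δ·S=49.8950
Root portfolio cost Δ·169+B reproduces V0=4.6664.

(0,0): Delta=-0.2676 Bond=49.8950
V0=4.6664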